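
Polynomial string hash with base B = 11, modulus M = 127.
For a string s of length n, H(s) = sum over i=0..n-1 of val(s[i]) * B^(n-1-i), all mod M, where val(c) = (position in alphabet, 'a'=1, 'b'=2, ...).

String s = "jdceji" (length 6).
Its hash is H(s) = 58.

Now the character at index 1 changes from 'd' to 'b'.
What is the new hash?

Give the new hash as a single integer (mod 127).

val('d') = 4, val('b') = 2
Position k = 1, exponent = n-1-k = 4
B^4 mod M = 11^4 mod 127 = 36
Delta = (2 - 4) * 36 mod 127 = 55
New hash = (58 + 55) mod 127 = 113

Answer: 113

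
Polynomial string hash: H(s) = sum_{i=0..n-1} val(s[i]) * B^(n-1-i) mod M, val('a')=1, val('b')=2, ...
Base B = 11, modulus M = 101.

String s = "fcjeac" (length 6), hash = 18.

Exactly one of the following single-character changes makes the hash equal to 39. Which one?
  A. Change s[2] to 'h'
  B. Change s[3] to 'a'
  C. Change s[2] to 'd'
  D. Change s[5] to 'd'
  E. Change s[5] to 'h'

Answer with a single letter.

Option A: s[2]='j'->'h', delta=(8-10)*11^3 mod 101 = 65, hash=18+65 mod 101 = 83
Option B: s[3]='e'->'a', delta=(1-5)*11^2 mod 101 = 21, hash=18+21 mod 101 = 39 <-- target
Option C: s[2]='j'->'d', delta=(4-10)*11^3 mod 101 = 94, hash=18+94 mod 101 = 11
Option D: s[5]='c'->'d', delta=(4-3)*11^0 mod 101 = 1, hash=18+1 mod 101 = 19
Option E: s[5]='c'->'h', delta=(8-3)*11^0 mod 101 = 5, hash=18+5 mod 101 = 23

Answer: B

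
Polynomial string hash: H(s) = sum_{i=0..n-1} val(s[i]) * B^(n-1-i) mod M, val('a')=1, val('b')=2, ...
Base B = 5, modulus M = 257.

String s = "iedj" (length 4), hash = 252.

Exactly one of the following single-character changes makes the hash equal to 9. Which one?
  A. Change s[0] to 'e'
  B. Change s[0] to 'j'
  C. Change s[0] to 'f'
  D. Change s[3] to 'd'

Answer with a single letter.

Option A: s[0]='i'->'e', delta=(5-9)*5^3 mod 257 = 14, hash=252+14 mod 257 = 9 <-- target
Option B: s[0]='i'->'j', delta=(10-9)*5^3 mod 257 = 125, hash=252+125 mod 257 = 120
Option C: s[0]='i'->'f', delta=(6-9)*5^3 mod 257 = 139, hash=252+139 mod 257 = 134
Option D: s[3]='j'->'d', delta=(4-10)*5^0 mod 257 = 251, hash=252+251 mod 257 = 246

Answer: A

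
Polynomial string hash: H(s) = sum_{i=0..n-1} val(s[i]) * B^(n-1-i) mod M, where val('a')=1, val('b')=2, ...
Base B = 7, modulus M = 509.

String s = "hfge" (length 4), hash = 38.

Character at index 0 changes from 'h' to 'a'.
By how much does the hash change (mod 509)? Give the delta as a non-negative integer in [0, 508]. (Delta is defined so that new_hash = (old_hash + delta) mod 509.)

Delta formula: (val(new) - val(old)) * B^(n-1-k) mod M
  val('a') - val('h') = 1 - 8 = -7
  B^(n-1-k) = 7^3 mod 509 = 343
  Delta = -7 * 343 mod 509 = 144

Answer: 144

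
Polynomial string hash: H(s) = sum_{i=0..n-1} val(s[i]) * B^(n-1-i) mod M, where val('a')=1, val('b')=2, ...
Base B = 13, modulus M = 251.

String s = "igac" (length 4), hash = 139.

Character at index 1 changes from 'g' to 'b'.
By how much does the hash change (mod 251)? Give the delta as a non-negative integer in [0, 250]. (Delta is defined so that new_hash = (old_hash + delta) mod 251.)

Answer: 159

Derivation:
Delta formula: (val(new) - val(old)) * B^(n-1-k) mod M
  val('b') - val('g') = 2 - 7 = -5
  B^(n-1-k) = 13^2 mod 251 = 169
  Delta = -5 * 169 mod 251 = 159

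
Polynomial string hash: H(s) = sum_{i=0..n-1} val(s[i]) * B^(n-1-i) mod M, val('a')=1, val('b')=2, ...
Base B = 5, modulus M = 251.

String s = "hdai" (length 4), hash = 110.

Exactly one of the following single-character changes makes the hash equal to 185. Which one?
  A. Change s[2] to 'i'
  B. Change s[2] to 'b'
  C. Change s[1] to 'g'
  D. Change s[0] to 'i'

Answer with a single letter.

Answer: C

Derivation:
Option A: s[2]='a'->'i', delta=(9-1)*5^1 mod 251 = 40, hash=110+40 mod 251 = 150
Option B: s[2]='a'->'b', delta=(2-1)*5^1 mod 251 = 5, hash=110+5 mod 251 = 115
Option C: s[1]='d'->'g', delta=(7-4)*5^2 mod 251 = 75, hash=110+75 mod 251 = 185 <-- target
Option D: s[0]='h'->'i', delta=(9-8)*5^3 mod 251 = 125, hash=110+125 mod 251 = 235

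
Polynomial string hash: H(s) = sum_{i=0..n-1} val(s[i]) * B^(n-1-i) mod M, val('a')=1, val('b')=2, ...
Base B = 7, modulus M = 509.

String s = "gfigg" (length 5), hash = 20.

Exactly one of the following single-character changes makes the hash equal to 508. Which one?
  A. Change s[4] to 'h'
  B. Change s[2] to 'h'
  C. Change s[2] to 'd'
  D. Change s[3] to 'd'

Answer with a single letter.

Option A: s[4]='g'->'h', delta=(8-7)*7^0 mod 509 = 1, hash=20+1 mod 509 = 21
Option B: s[2]='i'->'h', delta=(8-9)*7^2 mod 509 = 460, hash=20+460 mod 509 = 480
Option C: s[2]='i'->'d', delta=(4-9)*7^2 mod 509 = 264, hash=20+264 mod 509 = 284
Option D: s[3]='g'->'d', delta=(4-7)*7^1 mod 509 = 488, hash=20+488 mod 509 = 508 <-- target

Answer: D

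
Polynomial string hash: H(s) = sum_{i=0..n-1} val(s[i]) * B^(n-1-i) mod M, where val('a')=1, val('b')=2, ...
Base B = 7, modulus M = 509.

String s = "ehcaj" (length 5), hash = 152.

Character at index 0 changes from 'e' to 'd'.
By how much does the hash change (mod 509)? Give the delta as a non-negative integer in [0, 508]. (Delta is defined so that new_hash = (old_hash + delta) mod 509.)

Delta formula: (val(new) - val(old)) * B^(n-1-k) mod M
  val('d') - val('e') = 4 - 5 = -1
  B^(n-1-k) = 7^4 mod 509 = 365
  Delta = -1 * 365 mod 509 = 144

Answer: 144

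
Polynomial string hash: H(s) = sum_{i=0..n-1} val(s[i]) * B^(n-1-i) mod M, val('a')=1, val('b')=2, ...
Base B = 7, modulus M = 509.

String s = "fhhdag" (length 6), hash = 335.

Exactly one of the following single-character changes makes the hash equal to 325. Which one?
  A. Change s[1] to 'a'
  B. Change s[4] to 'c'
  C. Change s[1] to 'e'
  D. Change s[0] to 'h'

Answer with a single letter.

Answer: A

Derivation:
Option A: s[1]='h'->'a', delta=(1-8)*7^4 mod 509 = 499, hash=335+499 mod 509 = 325 <-- target
Option B: s[4]='a'->'c', delta=(3-1)*7^1 mod 509 = 14, hash=335+14 mod 509 = 349
Option C: s[1]='h'->'e', delta=(5-8)*7^4 mod 509 = 432, hash=335+432 mod 509 = 258
Option D: s[0]='f'->'h', delta=(8-6)*7^5 mod 509 = 20, hash=335+20 mod 509 = 355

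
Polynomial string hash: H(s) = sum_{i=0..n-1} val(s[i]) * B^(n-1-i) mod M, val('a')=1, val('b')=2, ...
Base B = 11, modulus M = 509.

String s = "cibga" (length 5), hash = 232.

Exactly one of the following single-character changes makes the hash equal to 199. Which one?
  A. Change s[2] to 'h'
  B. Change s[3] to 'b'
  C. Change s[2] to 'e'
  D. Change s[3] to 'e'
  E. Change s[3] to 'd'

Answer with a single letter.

Option A: s[2]='b'->'h', delta=(8-2)*11^2 mod 509 = 217, hash=232+217 mod 509 = 449
Option B: s[3]='g'->'b', delta=(2-7)*11^1 mod 509 = 454, hash=232+454 mod 509 = 177
Option C: s[2]='b'->'e', delta=(5-2)*11^2 mod 509 = 363, hash=232+363 mod 509 = 86
Option D: s[3]='g'->'e', delta=(5-7)*11^1 mod 509 = 487, hash=232+487 mod 509 = 210
Option E: s[3]='g'->'d', delta=(4-7)*11^1 mod 509 = 476, hash=232+476 mod 509 = 199 <-- target

Answer: E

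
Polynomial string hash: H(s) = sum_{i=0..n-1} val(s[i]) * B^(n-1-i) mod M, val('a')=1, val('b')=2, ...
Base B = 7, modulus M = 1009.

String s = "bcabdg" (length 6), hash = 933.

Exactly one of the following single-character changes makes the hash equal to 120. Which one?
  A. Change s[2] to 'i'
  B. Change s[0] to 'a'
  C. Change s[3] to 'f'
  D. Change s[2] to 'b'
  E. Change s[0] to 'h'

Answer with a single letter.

Option A: s[2]='a'->'i', delta=(9-1)*7^3 mod 1009 = 726, hash=933+726 mod 1009 = 650
Option B: s[0]='b'->'a', delta=(1-2)*7^5 mod 1009 = 346, hash=933+346 mod 1009 = 270
Option C: s[3]='b'->'f', delta=(6-2)*7^2 mod 1009 = 196, hash=933+196 mod 1009 = 120 <-- target
Option D: s[2]='a'->'b', delta=(2-1)*7^3 mod 1009 = 343, hash=933+343 mod 1009 = 267
Option E: s[0]='b'->'h', delta=(8-2)*7^5 mod 1009 = 951, hash=933+951 mod 1009 = 875

Answer: C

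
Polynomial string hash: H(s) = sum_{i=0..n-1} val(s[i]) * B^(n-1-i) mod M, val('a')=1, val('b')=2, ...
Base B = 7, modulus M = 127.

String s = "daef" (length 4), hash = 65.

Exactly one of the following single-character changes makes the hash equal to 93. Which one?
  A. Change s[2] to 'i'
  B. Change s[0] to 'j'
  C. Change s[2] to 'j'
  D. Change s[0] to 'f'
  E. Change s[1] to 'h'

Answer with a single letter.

Answer: A

Derivation:
Option A: s[2]='e'->'i', delta=(9-5)*7^1 mod 127 = 28, hash=65+28 mod 127 = 93 <-- target
Option B: s[0]='d'->'j', delta=(10-4)*7^3 mod 127 = 26, hash=65+26 mod 127 = 91
Option C: s[2]='e'->'j', delta=(10-5)*7^1 mod 127 = 35, hash=65+35 mod 127 = 100
Option D: s[0]='d'->'f', delta=(6-4)*7^3 mod 127 = 51, hash=65+51 mod 127 = 116
Option E: s[1]='a'->'h', delta=(8-1)*7^2 mod 127 = 89, hash=65+89 mod 127 = 27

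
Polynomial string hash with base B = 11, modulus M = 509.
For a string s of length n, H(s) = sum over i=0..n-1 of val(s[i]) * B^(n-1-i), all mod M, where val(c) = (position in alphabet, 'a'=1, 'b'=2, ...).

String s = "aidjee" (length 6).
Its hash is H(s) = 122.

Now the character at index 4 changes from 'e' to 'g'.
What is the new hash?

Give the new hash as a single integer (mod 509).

val('e') = 5, val('g') = 7
Position k = 4, exponent = n-1-k = 1
B^1 mod M = 11^1 mod 509 = 11
Delta = (7 - 5) * 11 mod 509 = 22
New hash = (122 + 22) mod 509 = 144

Answer: 144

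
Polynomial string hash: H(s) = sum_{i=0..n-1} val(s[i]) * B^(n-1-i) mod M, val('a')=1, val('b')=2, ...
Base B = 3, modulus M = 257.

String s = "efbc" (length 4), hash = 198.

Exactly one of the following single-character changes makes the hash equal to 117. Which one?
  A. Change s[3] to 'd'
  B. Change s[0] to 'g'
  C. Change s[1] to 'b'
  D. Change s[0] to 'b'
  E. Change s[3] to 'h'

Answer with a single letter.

Option A: s[3]='c'->'d', delta=(4-3)*3^0 mod 257 = 1, hash=198+1 mod 257 = 199
Option B: s[0]='e'->'g', delta=(7-5)*3^3 mod 257 = 54, hash=198+54 mod 257 = 252
Option C: s[1]='f'->'b', delta=(2-6)*3^2 mod 257 = 221, hash=198+221 mod 257 = 162
Option D: s[0]='e'->'b', delta=(2-5)*3^3 mod 257 = 176, hash=198+176 mod 257 = 117 <-- target
Option E: s[3]='c'->'h', delta=(8-3)*3^0 mod 257 = 5, hash=198+5 mod 257 = 203

Answer: D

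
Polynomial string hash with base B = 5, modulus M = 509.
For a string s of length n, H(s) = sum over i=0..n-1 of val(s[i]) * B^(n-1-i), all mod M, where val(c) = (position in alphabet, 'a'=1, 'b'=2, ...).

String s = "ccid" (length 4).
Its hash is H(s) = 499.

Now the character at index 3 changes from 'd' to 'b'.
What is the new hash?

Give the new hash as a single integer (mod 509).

val('d') = 4, val('b') = 2
Position k = 3, exponent = n-1-k = 0
B^0 mod M = 5^0 mod 509 = 1
Delta = (2 - 4) * 1 mod 509 = 507
New hash = (499 + 507) mod 509 = 497

Answer: 497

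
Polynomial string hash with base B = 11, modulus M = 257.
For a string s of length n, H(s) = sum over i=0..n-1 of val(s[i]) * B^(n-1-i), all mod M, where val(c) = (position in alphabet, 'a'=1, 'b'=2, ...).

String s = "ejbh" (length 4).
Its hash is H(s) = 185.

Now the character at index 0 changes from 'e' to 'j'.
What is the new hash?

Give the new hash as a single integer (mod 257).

val('e') = 5, val('j') = 10
Position k = 0, exponent = n-1-k = 3
B^3 mod M = 11^3 mod 257 = 46
Delta = (10 - 5) * 46 mod 257 = 230
New hash = (185 + 230) mod 257 = 158

Answer: 158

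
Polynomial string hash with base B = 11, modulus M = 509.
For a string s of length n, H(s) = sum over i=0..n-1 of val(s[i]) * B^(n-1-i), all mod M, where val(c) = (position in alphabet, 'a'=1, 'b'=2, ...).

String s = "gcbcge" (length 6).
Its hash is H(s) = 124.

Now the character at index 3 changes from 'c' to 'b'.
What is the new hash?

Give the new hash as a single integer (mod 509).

Answer: 3

Derivation:
val('c') = 3, val('b') = 2
Position k = 3, exponent = n-1-k = 2
B^2 mod M = 11^2 mod 509 = 121
Delta = (2 - 3) * 121 mod 509 = 388
New hash = (124 + 388) mod 509 = 3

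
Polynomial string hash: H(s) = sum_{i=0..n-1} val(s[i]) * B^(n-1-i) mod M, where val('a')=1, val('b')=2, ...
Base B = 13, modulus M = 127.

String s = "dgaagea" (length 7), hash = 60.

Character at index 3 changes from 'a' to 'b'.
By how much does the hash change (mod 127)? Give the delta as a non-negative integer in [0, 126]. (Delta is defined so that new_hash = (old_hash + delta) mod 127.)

Answer: 38

Derivation:
Delta formula: (val(new) - val(old)) * B^(n-1-k) mod M
  val('b') - val('a') = 2 - 1 = 1
  B^(n-1-k) = 13^3 mod 127 = 38
  Delta = 1 * 38 mod 127 = 38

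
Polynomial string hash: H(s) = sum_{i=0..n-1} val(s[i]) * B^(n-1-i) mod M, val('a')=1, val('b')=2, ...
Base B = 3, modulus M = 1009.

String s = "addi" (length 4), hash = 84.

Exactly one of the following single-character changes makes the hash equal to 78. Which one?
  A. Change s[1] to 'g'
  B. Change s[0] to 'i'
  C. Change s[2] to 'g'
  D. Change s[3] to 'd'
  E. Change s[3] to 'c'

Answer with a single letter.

Answer: E

Derivation:
Option A: s[1]='d'->'g', delta=(7-4)*3^2 mod 1009 = 27, hash=84+27 mod 1009 = 111
Option B: s[0]='a'->'i', delta=(9-1)*3^3 mod 1009 = 216, hash=84+216 mod 1009 = 300
Option C: s[2]='d'->'g', delta=(7-4)*3^1 mod 1009 = 9, hash=84+9 mod 1009 = 93
Option D: s[3]='i'->'d', delta=(4-9)*3^0 mod 1009 = 1004, hash=84+1004 mod 1009 = 79
Option E: s[3]='i'->'c', delta=(3-9)*3^0 mod 1009 = 1003, hash=84+1003 mod 1009 = 78 <-- target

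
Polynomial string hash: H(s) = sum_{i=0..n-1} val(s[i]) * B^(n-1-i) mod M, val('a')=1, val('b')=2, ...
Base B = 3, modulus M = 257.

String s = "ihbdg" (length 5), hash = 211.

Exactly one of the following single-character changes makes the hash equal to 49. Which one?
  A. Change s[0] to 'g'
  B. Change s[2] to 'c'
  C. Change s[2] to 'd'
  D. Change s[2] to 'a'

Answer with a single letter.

Option A: s[0]='i'->'g', delta=(7-9)*3^4 mod 257 = 95, hash=211+95 mod 257 = 49 <-- target
Option B: s[2]='b'->'c', delta=(3-2)*3^2 mod 257 = 9, hash=211+9 mod 257 = 220
Option C: s[2]='b'->'d', delta=(4-2)*3^2 mod 257 = 18, hash=211+18 mod 257 = 229
Option D: s[2]='b'->'a', delta=(1-2)*3^2 mod 257 = 248, hash=211+248 mod 257 = 202

Answer: A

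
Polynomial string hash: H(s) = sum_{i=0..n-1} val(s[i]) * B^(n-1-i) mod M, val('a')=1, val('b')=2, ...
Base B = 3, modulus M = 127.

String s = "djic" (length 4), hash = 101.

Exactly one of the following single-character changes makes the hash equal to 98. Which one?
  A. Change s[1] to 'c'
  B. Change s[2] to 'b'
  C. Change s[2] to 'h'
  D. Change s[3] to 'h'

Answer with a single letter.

Option A: s[1]='j'->'c', delta=(3-10)*3^2 mod 127 = 64, hash=101+64 mod 127 = 38
Option B: s[2]='i'->'b', delta=(2-9)*3^1 mod 127 = 106, hash=101+106 mod 127 = 80
Option C: s[2]='i'->'h', delta=(8-9)*3^1 mod 127 = 124, hash=101+124 mod 127 = 98 <-- target
Option D: s[3]='c'->'h', delta=(8-3)*3^0 mod 127 = 5, hash=101+5 mod 127 = 106

Answer: C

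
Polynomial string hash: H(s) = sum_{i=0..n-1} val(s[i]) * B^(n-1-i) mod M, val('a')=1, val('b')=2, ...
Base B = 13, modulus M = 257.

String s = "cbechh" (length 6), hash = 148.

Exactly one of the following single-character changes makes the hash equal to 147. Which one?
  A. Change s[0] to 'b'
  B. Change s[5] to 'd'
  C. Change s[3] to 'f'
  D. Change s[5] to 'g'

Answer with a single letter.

Answer: D

Derivation:
Option A: s[0]='c'->'b', delta=(2-3)*13^5 mod 257 = 72, hash=148+72 mod 257 = 220
Option B: s[5]='h'->'d', delta=(4-8)*13^0 mod 257 = 253, hash=148+253 mod 257 = 144
Option C: s[3]='c'->'f', delta=(6-3)*13^2 mod 257 = 250, hash=148+250 mod 257 = 141
Option D: s[5]='h'->'g', delta=(7-8)*13^0 mod 257 = 256, hash=148+256 mod 257 = 147 <-- target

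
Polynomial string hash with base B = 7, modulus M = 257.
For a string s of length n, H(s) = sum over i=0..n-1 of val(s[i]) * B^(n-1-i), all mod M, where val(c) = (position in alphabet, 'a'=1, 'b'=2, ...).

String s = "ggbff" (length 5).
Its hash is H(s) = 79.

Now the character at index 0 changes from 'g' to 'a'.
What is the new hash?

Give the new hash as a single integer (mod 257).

Answer: 65

Derivation:
val('g') = 7, val('a') = 1
Position k = 0, exponent = n-1-k = 4
B^4 mod M = 7^4 mod 257 = 88
Delta = (1 - 7) * 88 mod 257 = 243
New hash = (79 + 243) mod 257 = 65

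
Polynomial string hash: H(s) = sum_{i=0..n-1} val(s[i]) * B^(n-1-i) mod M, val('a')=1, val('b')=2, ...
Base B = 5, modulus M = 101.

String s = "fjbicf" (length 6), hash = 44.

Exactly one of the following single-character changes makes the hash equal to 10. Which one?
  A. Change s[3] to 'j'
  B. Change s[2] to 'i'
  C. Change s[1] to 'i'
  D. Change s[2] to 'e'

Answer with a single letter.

Answer: B

Derivation:
Option A: s[3]='i'->'j', delta=(10-9)*5^2 mod 101 = 25, hash=44+25 mod 101 = 69
Option B: s[2]='b'->'i', delta=(9-2)*5^3 mod 101 = 67, hash=44+67 mod 101 = 10 <-- target
Option C: s[1]='j'->'i', delta=(9-10)*5^4 mod 101 = 82, hash=44+82 mod 101 = 25
Option D: s[2]='b'->'e', delta=(5-2)*5^3 mod 101 = 72, hash=44+72 mod 101 = 15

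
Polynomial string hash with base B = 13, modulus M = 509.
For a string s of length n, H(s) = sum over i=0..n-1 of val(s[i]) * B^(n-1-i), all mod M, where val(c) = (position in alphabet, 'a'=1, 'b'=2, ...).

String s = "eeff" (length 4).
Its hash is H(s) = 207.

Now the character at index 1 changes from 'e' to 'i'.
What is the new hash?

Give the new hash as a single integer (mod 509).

Answer: 374

Derivation:
val('e') = 5, val('i') = 9
Position k = 1, exponent = n-1-k = 2
B^2 mod M = 13^2 mod 509 = 169
Delta = (9 - 5) * 169 mod 509 = 167
New hash = (207 + 167) mod 509 = 374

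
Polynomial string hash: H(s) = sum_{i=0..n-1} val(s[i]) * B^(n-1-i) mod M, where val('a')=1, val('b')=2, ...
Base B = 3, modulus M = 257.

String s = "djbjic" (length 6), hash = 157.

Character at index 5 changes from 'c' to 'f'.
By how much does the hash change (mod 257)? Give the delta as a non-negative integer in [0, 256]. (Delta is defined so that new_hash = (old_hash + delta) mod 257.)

Delta formula: (val(new) - val(old)) * B^(n-1-k) mod M
  val('f') - val('c') = 6 - 3 = 3
  B^(n-1-k) = 3^0 mod 257 = 1
  Delta = 3 * 1 mod 257 = 3

Answer: 3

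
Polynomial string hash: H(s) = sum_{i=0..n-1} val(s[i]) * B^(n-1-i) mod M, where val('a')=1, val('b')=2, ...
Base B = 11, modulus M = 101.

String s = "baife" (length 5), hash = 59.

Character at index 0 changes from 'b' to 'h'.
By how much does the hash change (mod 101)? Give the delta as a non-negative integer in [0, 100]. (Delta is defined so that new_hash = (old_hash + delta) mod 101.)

Answer: 77

Derivation:
Delta formula: (val(new) - val(old)) * B^(n-1-k) mod M
  val('h') - val('b') = 8 - 2 = 6
  B^(n-1-k) = 11^4 mod 101 = 97
  Delta = 6 * 97 mod 101 = 77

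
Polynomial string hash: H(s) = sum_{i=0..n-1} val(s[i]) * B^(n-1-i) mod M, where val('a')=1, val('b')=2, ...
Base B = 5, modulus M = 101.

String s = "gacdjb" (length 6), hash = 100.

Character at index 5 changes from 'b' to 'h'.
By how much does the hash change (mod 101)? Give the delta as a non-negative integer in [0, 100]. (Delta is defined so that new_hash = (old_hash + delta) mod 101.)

Answer: 6

Derivation:
Delta formula: (val(new) - val(old)) * B^(n-1-k) mod M
  val('h') - val('b') = 8 - 2 = 6
  B^(n-1-k) = 5^0 mod 101 = 1
  Delta = 6 * 1 mod 101 = 6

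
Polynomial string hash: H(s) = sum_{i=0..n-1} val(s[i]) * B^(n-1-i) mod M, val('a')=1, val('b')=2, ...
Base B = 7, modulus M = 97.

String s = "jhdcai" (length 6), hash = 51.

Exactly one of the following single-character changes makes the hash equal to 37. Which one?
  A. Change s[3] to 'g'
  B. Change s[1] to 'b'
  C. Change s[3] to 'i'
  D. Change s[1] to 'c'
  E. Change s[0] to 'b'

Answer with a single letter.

Answer: E

Derivation:
Option A: s[3]='c'->'g', delta=(7-3)*7^2 mod 97 = 2, hash=51+2 mod 97 = 53
Option B: s[1]='h'->'b', delta=(2-8)*7^4 mod 97 = 47, hash=51+47 mod 97 = 1
Option C: s[3]='c'->'i', delta=(9-3)*7^2 mod 97 = 3, hash=51+3 mod 97 = 54
Option D: s[1]='h'->'c', delta=(3-8)*7^4 mod 97 = 23, hash=51+23 mod 97 = 74
Option E: s[0]='j'->'b', delta=(2-10)*7^5 mod 97 = 83, hash=51+83 mod 97 = 37 <-- target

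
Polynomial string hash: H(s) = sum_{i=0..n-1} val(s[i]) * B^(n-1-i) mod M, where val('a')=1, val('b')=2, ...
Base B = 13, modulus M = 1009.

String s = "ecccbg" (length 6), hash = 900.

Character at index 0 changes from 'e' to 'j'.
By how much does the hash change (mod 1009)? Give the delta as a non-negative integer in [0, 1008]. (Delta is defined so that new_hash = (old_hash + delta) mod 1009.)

Answer: 914

Derivation:
Delta formula: (val(new) - val(old)) * B^(n-1-k) mod M
  val('j') - val('e') = 10 - 5 = 5
  B^(n-1-k) = 13^5 mod 1009 = 990
  Delta = 5 * 990 mod 1009 = 914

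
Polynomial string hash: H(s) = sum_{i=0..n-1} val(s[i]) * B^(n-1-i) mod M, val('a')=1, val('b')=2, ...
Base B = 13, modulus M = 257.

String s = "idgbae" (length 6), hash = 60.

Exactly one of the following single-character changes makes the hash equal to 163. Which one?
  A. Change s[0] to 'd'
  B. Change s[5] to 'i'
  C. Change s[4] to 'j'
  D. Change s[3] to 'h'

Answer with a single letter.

Option A: s[0]='i'->'d', delta=(4-9)*13^5 mod 257 = 103, hash=60+103 mod 257 = 163 <-- target
Option B: s[5]='e'->'i', delta=(9-5)*13^0 mod 257 = 4, hash=60+4 mod 257 = 64
Option C: s[4]='a'->'j', delta=(10-1)*13^1 mod 257 = 117, hash=60+117 mod 257 = 177
Option D: s[3]='b'->'h', delta=(8-2)*13^2 mod 257 = 243, hash=60+243 mod 257 = 46

Answer: A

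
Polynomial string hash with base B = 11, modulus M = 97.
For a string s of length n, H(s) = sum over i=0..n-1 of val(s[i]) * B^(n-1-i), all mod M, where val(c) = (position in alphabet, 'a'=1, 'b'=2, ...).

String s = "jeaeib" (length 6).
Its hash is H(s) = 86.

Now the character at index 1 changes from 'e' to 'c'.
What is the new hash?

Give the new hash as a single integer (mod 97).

val('e') = 5, val('c') = 3
Position k = 1, exponent = n-1-k = 4
B^4 mod M = 11^4 mod 97 = 91
Delta = (3 - 5) * 91 mod 97 = 12
New hash = (86 + 12) mod 97 = 1

Answer: 1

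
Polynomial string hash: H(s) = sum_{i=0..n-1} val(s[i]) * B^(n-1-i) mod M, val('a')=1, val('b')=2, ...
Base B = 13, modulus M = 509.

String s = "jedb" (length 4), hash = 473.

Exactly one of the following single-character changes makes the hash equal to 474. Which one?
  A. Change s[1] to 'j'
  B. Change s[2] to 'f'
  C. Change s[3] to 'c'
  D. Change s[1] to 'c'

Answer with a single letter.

Answer: C

Derivation:
Option A: s[1]='e'->'j', delta=(10-5)*13^2 mod 509 = 336, hash=473+336 mod 509 = 300
Option B: s[2]='d'->'f', delta=(6-4)*13^1 mod 509 = 26, hash=473+26 mod 509 = 499
Option C: s[3]='b'->'c', delta=(3-2)*13^0 mod 509 = 1, hash=473+1 mod 509 = 474 <-- target
Option D: s[1]='e'->'c', delta=(3-5)*13^2 mod 509 = 171, hash=473+171 mod 509 = 135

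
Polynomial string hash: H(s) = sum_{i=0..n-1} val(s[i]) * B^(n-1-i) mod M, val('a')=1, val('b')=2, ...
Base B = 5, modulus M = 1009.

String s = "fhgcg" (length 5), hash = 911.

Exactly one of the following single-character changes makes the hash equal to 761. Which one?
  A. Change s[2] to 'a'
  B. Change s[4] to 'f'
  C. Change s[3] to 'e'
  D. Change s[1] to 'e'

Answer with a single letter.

Option A: s[2]='g'->'a', delta=(1-7)*5^2 mod 1009 = 859, hash=911+859 mod 1009 = 761 <-- target
Option B: s[4]='g'->'f', delta=(6-7)*5^0 mod 1009 = 1008, hash=911+1008 mod 1009 = 910
Option C: s[3]='c'->'e', delta=(5-3)*5^1 mod 1009 = 10, hash=911+10 mod 1009 = 921
Option D: s[1]='h'->'e', delta=(5-8)*5^3 mod 1009 = 634, hash=911+634 mod 1009 = 536

Answer: A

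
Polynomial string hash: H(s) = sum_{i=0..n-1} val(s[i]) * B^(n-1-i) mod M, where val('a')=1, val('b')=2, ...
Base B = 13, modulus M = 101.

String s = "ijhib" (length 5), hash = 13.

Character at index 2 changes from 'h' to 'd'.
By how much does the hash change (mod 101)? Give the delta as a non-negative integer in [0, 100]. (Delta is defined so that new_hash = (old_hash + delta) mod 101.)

Delta formula: (val(new) - val(old)) * B^(n-1-k) mod M
  val('d') - val('h') = 4 - 8 = -4
  B^(n-1-k) = 13^2 mod 101 = 68
  Delta = -4 * 68 mod 101 = 31

Answer: 31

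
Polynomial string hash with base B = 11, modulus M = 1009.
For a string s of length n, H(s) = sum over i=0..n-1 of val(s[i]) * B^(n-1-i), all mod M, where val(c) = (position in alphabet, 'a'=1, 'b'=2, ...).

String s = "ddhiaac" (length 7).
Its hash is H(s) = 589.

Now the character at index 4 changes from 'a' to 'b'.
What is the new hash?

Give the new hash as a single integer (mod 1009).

val('a') = 1, val('b') = 2
Position k = 4, exponent = n-1-k = 2
B^2 mod M = 11^2 mod 1009 = 121
Delta = (2 - 1) * 121 mod 1009 = 121
New hash = (589 + 121) mod 1009 = 710

Answer: 710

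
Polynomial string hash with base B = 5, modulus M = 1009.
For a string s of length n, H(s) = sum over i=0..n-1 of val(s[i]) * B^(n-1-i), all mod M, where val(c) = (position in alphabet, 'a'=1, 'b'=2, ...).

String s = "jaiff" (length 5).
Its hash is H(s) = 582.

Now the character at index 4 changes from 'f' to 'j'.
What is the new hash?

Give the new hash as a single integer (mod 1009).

val('f') = 6, val('j') = 10
Position k = 4, exponent = n-1-k = 0
B^0 mod M = 5^0 mod 1009 = 1
Delta = (10 - 6) * 1 mod 1009 = 4
New hash = (582 + 4) mod 1009 = 586

Answer: 586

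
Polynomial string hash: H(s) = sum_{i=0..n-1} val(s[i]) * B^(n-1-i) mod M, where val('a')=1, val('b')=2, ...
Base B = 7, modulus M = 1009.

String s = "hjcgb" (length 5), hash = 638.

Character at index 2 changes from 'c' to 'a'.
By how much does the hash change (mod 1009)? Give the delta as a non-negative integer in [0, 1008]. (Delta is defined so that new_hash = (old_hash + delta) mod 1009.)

Delta formula: (val(new) - val(old)) * B^(n-1-k) mod M
  val('a') - val('c') = 1 - 3 = -2
  B^(n-1-k) = 7^2 mod 1009 = 49
  Delta = -2 * 49 mod 1009 = 911

Answer: 911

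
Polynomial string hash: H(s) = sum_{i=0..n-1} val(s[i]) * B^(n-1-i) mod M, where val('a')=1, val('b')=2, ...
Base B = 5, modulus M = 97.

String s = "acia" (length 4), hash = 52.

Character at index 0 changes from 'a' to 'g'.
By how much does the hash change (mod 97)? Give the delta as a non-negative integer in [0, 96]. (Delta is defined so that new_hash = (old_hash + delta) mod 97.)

Answer: 71

Derivation:
Delta formula: (val(new) - val(old)) * B^(n-1-k) mod M
  val('g') - val('a') = 7 - 1 = 6
  B^(n-1-k) = 5^3 mod 97 = 28
  Delta = 6 * 28 mod 97 = 71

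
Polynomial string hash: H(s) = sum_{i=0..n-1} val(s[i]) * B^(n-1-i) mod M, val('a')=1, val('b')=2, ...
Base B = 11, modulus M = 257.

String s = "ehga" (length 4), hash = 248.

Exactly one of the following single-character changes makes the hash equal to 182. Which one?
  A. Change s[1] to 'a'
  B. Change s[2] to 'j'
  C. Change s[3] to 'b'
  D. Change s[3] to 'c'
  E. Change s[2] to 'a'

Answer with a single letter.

Answer: E

Derivation:
Option A: s[1]='h'->'a', delta=(1-8)*11^2 mod 257 = 181, hash=248+181 mod 257 = 172
Option B: s[2]='g'->'j', delta=(10-7)*11^1 mod 257 = 33, hash=248+33 mod 257 = 24
Option C: s[3]='a'->'b', delta=(2-1)*11^0 mod 257 = 1, hash=248+1 mod 257 = 249
Option D: s[3]='a'->'c', delta=(3-1)*11^0 mod 257 = 2, hash=248+2 mod 257 = 250
Option E: s[2]='g'->'a', delta=(1-7)*11^1 mod 257 = 191, hash=248+191 mod 257 = 182 <-- target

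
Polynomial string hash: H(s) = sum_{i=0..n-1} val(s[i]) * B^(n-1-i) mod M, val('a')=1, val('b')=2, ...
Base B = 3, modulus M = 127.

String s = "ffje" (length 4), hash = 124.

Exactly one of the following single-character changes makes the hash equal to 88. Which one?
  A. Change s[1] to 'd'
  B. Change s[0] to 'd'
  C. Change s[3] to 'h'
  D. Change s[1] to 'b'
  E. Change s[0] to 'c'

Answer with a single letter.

Option A: s[1]='f'->'d', delta=(4-6)*3^2 mod 127 = 109, hash=124+109 mod 127 = 106
Option B: s[0]='f'->'d', delta=(4-6)*3^3 mod 127 = 73, hash=124+73 mod 127 = 70
Option C: s[3]='e'->'h', delta=(8-5)*3^0 mod 127 = 3, hash=124+3 mod 127 = 0
Option D: s[1]='f'->'b', delta=(2-6)*3^2 mod 127 = 91, hash=124+91 mod 127 = 88 <-- target
Option E: s[0]='f'->'c', delta=(3-6)*3^3 mod 127 = 46, hash=124+46 mod 127 = 43

Answer: D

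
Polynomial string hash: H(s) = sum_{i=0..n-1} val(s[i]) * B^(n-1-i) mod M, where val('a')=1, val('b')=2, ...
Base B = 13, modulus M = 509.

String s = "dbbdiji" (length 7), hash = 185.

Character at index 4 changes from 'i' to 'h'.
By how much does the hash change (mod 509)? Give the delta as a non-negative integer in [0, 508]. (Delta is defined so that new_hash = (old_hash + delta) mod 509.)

Delta formula: (val(new) - val(old)) * B^(n-1-k) mod M
  val('h') - val('i') = 8 - 9 = -1
  B^(n-1-k) = 13^2 mod 509 = 169
  Delta = -1 * 169 mod 509 = 340

Answer: 340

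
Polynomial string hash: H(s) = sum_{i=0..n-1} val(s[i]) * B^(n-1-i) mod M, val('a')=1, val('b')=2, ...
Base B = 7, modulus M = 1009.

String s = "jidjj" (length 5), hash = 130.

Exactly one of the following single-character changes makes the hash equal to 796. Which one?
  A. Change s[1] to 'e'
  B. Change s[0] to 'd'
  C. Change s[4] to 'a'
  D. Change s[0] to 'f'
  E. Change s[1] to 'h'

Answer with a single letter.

Answer: E

Derivation:
Option A: s[1]='i'->'e', delta=(5-9)*7^3 mod 1009 = 646, hash=130+646 mod 1009 = 776
Option B: s[0]='j'->'d', delta=(4-10)*7^4 mod 1009 = 729, hash=130+729 mod 1009 = 859
Option C: s[4]='j'->'a', delta=(1-10)*7^0 mod 1009 = 1000, hash=130+1000 mod 1009 = 121
Option D: s[0]='j'->'f', delta=(6-10)*7^4 mod 1009 = 486, hash=130+486 mod 1009 = 616
Option E: s[1]='i'->'h', delta=(8-9)*7^3 mod 1009 = 666, hash=130+666 mod 1009 = 796 <-- target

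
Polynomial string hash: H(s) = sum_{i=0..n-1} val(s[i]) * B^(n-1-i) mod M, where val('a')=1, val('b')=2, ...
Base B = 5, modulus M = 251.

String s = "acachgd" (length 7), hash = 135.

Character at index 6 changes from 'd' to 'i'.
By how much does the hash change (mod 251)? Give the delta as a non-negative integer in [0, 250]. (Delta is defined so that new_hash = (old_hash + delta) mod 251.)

Delta formula: (val(new) - val(old)) * B^(n-1-k) mod M
  val('i') - val('d') = 9 - 4 = 5
  B^(n-1-k) = 5^0 mod 251 = 1
  Delta = 5 * 1 mod 251 = 5

Answer: 5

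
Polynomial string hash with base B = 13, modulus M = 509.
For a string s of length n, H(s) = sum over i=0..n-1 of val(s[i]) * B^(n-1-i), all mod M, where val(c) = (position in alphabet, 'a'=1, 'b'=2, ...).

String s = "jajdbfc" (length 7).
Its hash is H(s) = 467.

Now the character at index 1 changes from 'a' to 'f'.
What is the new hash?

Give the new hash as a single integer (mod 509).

val('a') = 1, val('f') = 6
Position k = 1, exponent = n-1-k = 5
B^5 mod M = 13^5 mod 509 = 232
Delta = (6 - 1) * 232 mod 509 = 142
New hash = (467 + 142) mod 509 = 100

Answer: 100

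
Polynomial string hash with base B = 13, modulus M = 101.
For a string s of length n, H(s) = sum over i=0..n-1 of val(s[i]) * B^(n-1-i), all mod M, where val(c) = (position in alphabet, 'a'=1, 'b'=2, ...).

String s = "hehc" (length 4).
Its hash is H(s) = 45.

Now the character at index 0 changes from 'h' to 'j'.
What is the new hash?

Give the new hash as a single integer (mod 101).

Answer: 96

Derivation:
val('h') = 8, val('j') = 10
Position k = 0, exponent = n-1-k = 3
B^3 mod M = 13^3 mod 101 = 76
Delta = (10 - 8) * 76 mod 101 = 51
New hash = (45 + 51) mod 101 = 96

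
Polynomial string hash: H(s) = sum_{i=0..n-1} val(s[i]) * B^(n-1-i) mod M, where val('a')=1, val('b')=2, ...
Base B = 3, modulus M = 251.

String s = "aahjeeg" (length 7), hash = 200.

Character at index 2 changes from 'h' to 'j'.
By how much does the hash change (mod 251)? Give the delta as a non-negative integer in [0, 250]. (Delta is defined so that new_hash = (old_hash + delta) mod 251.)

Answer: 162

Derivation:
Delta formula: (val(new) - val(old)) * B^(n-1-k) mod M
  val('j') - val('h') = 10 - 8 = 2
  B^(n-1-k) = 3^4 mod 251 = 81
  Delta = 2 * 81 mod 251 = 162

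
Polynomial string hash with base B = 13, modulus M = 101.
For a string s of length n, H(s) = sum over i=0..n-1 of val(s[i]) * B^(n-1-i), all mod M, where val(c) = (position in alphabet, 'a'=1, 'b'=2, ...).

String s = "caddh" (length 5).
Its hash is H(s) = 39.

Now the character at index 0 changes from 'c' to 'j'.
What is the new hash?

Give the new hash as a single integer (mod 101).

val('c') = 3, val('j') = 10
Position k = 0, exponent = n-1-k = 4
B^4 mod M = 13^4 mod 101 = 79
Delta = (10 - 3) * 79 mod 101 = 48
New hash = (39 + 48) mod 101 = 87

Answer: 87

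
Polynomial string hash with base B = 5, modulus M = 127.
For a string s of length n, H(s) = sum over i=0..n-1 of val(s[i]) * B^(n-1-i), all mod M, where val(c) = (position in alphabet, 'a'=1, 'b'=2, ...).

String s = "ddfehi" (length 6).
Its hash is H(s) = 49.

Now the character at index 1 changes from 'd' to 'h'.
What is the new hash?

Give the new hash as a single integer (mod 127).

val('d') = 4, val('h') = 8
Position k = 1, exponent = n-1-k = 4
B^4 mod M = 5^4 mod 127 = 117
Delta = (8 - 4) * 117 mod 127 = 87
New hash = (49 + 87) mod 127 = 9

Answer: 9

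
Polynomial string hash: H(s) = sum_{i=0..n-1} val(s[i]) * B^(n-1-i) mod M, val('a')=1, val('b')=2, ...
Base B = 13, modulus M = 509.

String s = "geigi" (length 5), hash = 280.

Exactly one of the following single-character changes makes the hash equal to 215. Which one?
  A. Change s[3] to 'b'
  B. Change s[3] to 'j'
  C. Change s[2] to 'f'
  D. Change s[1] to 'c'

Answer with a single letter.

Answer: A

Derivation:
Option A: s[3]='g'->'b', delta=(2-7)*13^1 mod 509 = 444, hash=280+444 mod 509 = 215 <-- target
Option B: s[3]='g'->'j', delta=(10-7)*13^1 mod 509 = 39, hash=280+39 mod 509 = 319
Option C: s[2]='i'->'f', delta=(6-9)*13^2 mod 509 = 2, hash=280+2 mod 509 = 282
Option D: s[1]='e'->'c', delta=(3-5)*13^3 mod 509 = 187, hash=280+187 mod 509 = 467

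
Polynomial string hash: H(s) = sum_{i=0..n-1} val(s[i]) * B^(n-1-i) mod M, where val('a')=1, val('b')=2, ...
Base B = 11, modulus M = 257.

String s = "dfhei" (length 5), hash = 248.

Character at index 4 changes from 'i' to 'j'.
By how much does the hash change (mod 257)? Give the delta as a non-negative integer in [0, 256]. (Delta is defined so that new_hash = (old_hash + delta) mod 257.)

Answer: 1

Derivation:
Delta formula: (val(new) - val(old)) * B^(n-1-k) mod M
  val('j') - val('i') = 10 - 9 = 1
  B^(n-1-k) = 11^0 mod 257 = 1
  Delta = 1 * 1 mod 257 = 1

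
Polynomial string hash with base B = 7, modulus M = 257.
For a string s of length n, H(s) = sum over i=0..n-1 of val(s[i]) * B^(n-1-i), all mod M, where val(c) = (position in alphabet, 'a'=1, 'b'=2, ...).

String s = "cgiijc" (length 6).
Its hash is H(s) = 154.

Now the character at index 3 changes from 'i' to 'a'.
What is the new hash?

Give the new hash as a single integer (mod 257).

val('i') = 9, val('a') = 1
Position k = 3, exponent = n-1-k = 2
B^2 mod M = 7^2 mod 257 = 49
Delta = (1 - 9) * 49 mod 257 = 122
New hash = (154 + 122) mod 257 = 19

Answer: 19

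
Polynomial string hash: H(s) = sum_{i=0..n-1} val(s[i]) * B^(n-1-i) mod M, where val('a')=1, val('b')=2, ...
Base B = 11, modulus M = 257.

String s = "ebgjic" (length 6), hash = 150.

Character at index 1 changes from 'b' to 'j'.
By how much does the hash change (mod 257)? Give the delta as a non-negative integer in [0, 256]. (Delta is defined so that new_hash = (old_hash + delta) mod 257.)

Delta formula: (val(new) - val(old)) * B^(n-1-k) mod M
  val('j') - val('b') = 10 - 2 = 8
  B^(n-1-k) = 11^4 mod 257 = 249
  Delta = 8 * 249 mod 257 = 193

Answer: 193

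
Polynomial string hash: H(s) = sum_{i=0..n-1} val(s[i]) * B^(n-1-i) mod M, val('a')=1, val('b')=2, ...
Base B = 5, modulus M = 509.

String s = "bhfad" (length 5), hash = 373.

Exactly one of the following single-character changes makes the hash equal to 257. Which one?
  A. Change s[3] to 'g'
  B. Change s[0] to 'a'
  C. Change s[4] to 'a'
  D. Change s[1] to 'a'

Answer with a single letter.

Option A: s[3]='a'->'g', delta=(7-1)*5^1 mod 509 = 30, hash=373+30 mod 509 = 403
Option B: s[0]='b'->'a', delta=(1-2)*5^4 mod 509 = 393, hash=373+393 mod 509 = 257 <-- target
Option C: s[4]='d'->'a', delta=(1-4)*5^0 mod 509 = 506, hash=373+506 mod 509 = 370
Option D: s[1]='h'->'a', delta=(1-8)*5^3 mod 509 = 143, hash=373+143 mod 509 = 7

Answer: B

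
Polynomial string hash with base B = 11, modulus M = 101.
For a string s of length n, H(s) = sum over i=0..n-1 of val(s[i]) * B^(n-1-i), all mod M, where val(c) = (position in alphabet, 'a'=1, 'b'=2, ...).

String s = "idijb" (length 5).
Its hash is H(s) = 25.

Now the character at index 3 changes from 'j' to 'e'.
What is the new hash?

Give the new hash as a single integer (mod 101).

val('j') = 10, val('e') = 5
Position k = 3, exponent = n-1-k = 1
B^1 mod M = 11^1 mod 101 = 11
Delta = (5 - 10) * 11 mod 101 = 46
New hash = (25 + 46) mod 101 = 71

Answer: 71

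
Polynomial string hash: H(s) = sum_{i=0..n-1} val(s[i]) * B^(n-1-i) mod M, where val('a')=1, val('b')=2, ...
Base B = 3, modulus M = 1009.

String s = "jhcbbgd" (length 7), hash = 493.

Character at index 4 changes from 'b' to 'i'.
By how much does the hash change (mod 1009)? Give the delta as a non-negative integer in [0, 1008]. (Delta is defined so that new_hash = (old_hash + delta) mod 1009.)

Delta formula: (val(new) - val(old)) * B^(n-1-k) mod M
  val('i') - val('b') = 9 - 2 = 7
  B^(n-1-k) = 3^2 mod 1009 = 9
  Delta = 7 * 9 mod 1009 = 63

Answer: 63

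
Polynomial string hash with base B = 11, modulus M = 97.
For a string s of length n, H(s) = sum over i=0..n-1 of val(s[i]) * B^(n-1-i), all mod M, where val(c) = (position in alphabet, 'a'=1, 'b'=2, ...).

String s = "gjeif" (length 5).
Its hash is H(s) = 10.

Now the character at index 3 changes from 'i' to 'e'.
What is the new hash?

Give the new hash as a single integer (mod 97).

Answer: 63

Derivation:
val('i') = 9, val('e') = 5
Position k = 3, exponent = n-1-k = 1
B^1 mod M = 11^1 mod 97 = 11
Delta = (5 - 9) * 11 mod 97 = 53
New hash = (10 + 53) mod 97 = 63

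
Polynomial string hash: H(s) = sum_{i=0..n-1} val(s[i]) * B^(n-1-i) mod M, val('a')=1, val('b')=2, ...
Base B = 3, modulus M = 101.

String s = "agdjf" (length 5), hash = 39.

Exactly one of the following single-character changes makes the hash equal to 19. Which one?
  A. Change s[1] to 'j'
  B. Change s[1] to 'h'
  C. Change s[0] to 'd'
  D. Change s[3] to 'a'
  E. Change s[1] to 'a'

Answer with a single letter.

Answer: A

Derivation:
Option A: s[1]='g'->'j', delta=(10-7)*3^3 mod 101 = 81, hash=39+81 mod 101 = 19 <-- target
Option B: s[1]='g'->'h', delta=(8-7)*3^3 mod 101 = 27, hash=39+27 mod 101 = 66
Option C: s[0]='a'->'d', delta=(4-1)*3^4 mod 101 = 41, hash=39+41 mod 101 = 80
Option D: s[3]='j'->'a', delta=(1-10)*3^1 mod 101 = 74, hash=39+74 mod 101 = 12
Option E: s[1]='g'->'a', delta=(1-7)*3^3 mod 101 = 40, hash=39+40 mod 101 = 79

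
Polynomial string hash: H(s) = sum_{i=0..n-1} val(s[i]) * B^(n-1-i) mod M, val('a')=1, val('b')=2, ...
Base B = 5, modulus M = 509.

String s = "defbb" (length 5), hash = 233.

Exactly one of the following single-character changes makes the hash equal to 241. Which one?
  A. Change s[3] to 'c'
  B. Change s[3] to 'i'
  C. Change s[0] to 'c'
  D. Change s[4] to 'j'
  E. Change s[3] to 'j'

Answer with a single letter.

Option A: s[3]='b'->'c', delta=(3-2)*5^1 mod 509 = 5, hash=233+5 mod 509 = 238
Option B: s[3]='b'->'i', delta=(9-2)*5^1 mod 509 = 35, hash=233+35 mod 509 = 268
Option C: s[0]='d'->'c', delta=(3-4)*5^4 mod 509 = 393, hash=233+393 mod 509 = 117
Option D: s[4]='b'->'j', delta=(10-2)*5^0 mod 509 = 8, hash=233+8 mod 509 = 241 <-- target
Option E: s[3]='b'->'j', delta=(10-2)*5^1 mod 509 = 40, hash=233+40 mod 509 = 273

Answer: D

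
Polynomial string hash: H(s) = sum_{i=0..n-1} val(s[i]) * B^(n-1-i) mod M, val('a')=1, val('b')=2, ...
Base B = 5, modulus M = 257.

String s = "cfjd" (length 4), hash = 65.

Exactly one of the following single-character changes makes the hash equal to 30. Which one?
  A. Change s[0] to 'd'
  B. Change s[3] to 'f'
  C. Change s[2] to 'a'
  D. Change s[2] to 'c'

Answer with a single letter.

Answer: D

Derivation:
Option A: s[0]='c'->'d', delta=(4-3)*5^3 mod 257 = 125, hash=65+125 mod 257 = 190
Option B: s[3]='d'->'f', delta=(6-4)*5^0 mod 257 = 2, hash=65+2 mod 257 = 67
Option C: s[2]='j'->'a', delta=(1-10)*5^1 mod 257 = 212, hash=65+212 mod 257 = 20
Option D: s[2]='j'->'c', delta=(3-10)*5^1 mod 257 = 222, hash=65+222 mod 257 = 30 <-- target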